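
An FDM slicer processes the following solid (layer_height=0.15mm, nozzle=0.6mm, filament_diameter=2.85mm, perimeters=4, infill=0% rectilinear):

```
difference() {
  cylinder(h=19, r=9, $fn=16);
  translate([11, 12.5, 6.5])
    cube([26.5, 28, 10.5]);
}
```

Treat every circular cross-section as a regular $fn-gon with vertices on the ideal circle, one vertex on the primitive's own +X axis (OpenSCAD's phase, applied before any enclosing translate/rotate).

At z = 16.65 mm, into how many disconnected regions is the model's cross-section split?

1

At z = 16.65 mm: the r=9 cylinder contributes a regular 16-gon of circumradius 9; the cube at (11, 12.5) is present — its section is the full 26.5×28 rectangle; Taking the first minus the rest: starting from the r=9 cylinder, the 26.5×28 cube at (11, 12.5) misses the remaining region (no effect) — 1 connected region. The result has 1 disconnected region.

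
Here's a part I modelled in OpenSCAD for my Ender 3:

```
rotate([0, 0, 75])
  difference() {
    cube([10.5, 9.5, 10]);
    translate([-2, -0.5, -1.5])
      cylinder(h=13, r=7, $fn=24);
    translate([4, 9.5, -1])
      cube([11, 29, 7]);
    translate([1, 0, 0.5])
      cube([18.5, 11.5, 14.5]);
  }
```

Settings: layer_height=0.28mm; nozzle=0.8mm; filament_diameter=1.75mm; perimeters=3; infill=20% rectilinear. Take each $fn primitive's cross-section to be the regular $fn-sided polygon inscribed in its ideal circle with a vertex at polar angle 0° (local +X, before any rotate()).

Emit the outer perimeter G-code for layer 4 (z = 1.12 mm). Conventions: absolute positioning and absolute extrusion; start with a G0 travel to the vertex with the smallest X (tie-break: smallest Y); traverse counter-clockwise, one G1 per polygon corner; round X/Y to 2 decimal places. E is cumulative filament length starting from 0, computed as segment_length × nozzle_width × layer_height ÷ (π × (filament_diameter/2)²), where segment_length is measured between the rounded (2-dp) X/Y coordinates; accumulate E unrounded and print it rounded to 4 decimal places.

At z = 1.12 mm: the cube (footprint 10.5×9.5) is included at this height; the cylinder at (-2, -0.5): section is a regular 24-gon, circumradius r=7; the cube at (4, 9.5) (footprint 11×29) is included at this height; the cube at (1, 0) (footprint 18.5×11.5) is included at this height; After the difference (first − rest): starting from the 10.5×9.5 cube, the r=7 cylinder at (-2, -0.5) partially overlaps it — only the 21.83 mm² overlap (of its 152.19 mm²) is removed, clipping the outline; the 11×29 cube at (4, 9.5) misses the remaining region (no effect); the 18.5×11.5 cube at (1, 0) partially overlaps it — only the 74.40 mm² overlap (of its 212.75 mm²) is removed, clipping the outline — 1 connected region; (whole slice rotated 75° about Z — lengths, areas and connectivity unchanged). The outline is a single polygon with 4 vertices. Extrusion per mm of travel: 0.8 × 0.28 / (π × 0.875²) = 0.093128. Accumulating E over each segment gives final E = 0.8509.

G0 X-9.18 Y2.46 Z1.12
G1 X-5.97 Y1.60 E0.3095
G1 X-5.31 Y2.46 E0.4104
G1 X-8.92 Y3.42 E0.7583
G1 X-9.18 Y2.46 E0.8509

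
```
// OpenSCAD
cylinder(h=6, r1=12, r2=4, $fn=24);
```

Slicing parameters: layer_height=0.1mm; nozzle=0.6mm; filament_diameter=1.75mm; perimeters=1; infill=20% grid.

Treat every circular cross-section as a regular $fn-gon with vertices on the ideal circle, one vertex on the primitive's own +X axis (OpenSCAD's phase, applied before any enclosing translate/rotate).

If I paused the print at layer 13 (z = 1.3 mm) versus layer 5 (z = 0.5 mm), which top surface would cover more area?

layer 5 (z = 0.5 mm)

Layer 13 (z = 1.3): the cone contributes a regular 24-gon of circumradius 10.267 (interpolated between r1=12 and r2=4 at t=0.217) (area = (24/2)·10.267²·sin(360°/24) = 327.37 mm²). So its area = 327.37 mm². Layer 5 (z = 0.5): the cone contributes a regular 24-gon of circumradius 11.333 (interpolated between r1=12 and r2=4 at t=0.083) (area = (24/2)·11.333²·sin(360°/24) = 398.93 mm²). So its area = 398.93 mm². Layer 5 is larger (398.93 vs 327.37 mm²).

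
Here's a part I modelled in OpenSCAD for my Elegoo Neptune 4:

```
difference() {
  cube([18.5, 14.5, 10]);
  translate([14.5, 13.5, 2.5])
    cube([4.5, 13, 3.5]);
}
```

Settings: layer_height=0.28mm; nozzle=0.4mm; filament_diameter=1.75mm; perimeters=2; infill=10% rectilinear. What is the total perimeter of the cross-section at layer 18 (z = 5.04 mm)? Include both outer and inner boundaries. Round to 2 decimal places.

66.00 mm

At z = 5.04 mm: the cube is present — its section is the full 18.5×14.5 rectangle (perimeter 66.00 mm); the cube at (14.5, 13.5) is present — its section is the full 4.5×13 rectangle (perimeter 35.00 mm); Subtracting the remaining from the first: starting from the 18.5×14.5 cube, the 4.5×13 cube at (14.5, 13.5) partially overlaps it — only the 4.00 mm² overlap (of its 58.50 mm²) is removed, clipping the outline — boundary = 66.00 mm. Overall, the cross-section is a single solid region. Total boundary length (outer) = 66.00 mm.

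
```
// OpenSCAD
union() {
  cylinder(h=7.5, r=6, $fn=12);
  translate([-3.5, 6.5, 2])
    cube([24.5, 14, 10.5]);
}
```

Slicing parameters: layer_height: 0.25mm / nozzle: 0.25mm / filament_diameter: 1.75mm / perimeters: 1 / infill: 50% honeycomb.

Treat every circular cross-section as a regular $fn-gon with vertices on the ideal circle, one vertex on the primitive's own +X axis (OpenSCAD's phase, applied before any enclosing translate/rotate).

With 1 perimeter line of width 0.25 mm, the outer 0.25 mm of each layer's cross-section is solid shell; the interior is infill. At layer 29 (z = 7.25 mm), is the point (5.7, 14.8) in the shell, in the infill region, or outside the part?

At z = 7.25 mm: the cylinder: section is a regular 12-gon, circumradius r=6; the cube at (-3.5, 6.5) is present — its section is the full 24.5×14 rectangle; Combining (union): the 2 present regions are separate (no shared area or edge), so areas and boundary lengths simply add and each stays a separate island — 2 connected regions. Overall, the cross-section has 2 separate islands. The nearest boundary edge runs (-3.50, 20.50)→(21.00, 20.50); distance from the point to it = 5.70 mm. (Shell/infill is judged within the island containing the point — the largest one.) The point is inside the cross-section and 5.70 mm from the nearest boundary — more than the 0.25 mm shell width (1 × 0.25), so it's in the infill interior.

infill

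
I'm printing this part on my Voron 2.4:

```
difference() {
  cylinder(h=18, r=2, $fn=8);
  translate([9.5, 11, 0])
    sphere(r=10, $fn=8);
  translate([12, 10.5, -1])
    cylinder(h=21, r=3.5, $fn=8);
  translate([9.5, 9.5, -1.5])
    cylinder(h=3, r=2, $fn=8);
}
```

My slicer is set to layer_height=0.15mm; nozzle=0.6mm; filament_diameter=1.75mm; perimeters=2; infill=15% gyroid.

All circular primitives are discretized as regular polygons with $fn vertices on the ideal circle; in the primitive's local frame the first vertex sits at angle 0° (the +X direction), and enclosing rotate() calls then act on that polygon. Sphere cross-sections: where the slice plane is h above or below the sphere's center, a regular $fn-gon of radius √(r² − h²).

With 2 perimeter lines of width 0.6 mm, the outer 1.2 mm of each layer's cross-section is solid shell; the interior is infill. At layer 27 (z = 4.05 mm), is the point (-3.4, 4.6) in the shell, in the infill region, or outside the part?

At z = 4.05 mm: the r=2 cylinder contributes a regular 8-gon of circumradius 2; the r=10 sphere at (9.5, 11) slices to a regular 8-gon of circumradius 9.143 (√(r²−h²) with h=4.05 from center); the cylinder at (12, 10.5): section is a regular 8-gon, circumradius r=3.5; the cylinder at (9.5, 9.5) does not reach this height (z outside [-1.5, 1.5]); Subtracting the remaining from the first: starting from the r=2 cylinder, the r=10 sphere at (9.5, 11) misses the remaining region (no effect); the r=3.5 cylinder at (12, 10.5) misses the remaining region (no effect) — 1 connected region. Overall, the cross-section is a single solid region. The nearest boundary edge runs (-2.00, 0.00)→(-1.41, 1.41); distance from the point to it = 3.75 mm. The point is not inside any of the regions above, so it lies outside the cross-section (3.75 mm from the nearest boundary).

outside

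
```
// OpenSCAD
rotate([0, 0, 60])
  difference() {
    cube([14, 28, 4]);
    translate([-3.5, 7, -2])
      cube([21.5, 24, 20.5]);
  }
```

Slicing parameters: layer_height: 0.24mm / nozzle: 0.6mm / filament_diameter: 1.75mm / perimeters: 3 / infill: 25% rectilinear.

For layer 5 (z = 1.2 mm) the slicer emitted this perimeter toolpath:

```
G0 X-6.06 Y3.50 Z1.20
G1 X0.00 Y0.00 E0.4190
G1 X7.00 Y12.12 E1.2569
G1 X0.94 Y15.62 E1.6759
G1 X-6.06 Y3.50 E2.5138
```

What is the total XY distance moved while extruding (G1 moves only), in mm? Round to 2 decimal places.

Sum the Euclidean lengths of each G1 segment: total = 41.99 mm.

41.99 mm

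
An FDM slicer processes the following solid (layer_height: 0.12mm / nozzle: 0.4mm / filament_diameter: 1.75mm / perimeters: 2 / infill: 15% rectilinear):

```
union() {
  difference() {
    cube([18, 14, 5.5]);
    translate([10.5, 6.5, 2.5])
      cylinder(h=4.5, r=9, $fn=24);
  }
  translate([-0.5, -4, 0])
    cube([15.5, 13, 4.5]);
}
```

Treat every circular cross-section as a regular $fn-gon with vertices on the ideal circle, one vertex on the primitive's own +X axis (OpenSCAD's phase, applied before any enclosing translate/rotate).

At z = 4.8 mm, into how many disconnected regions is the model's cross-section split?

At z = 4.8 mm: the cube is present — its section is the full 18×14 rectangle; the r=9 cylinder at (10.5, 6.5) gives a regular 24-gon of circumradius 9 (constant along its height); Taking the first minus the rest: starting from the 18×14 cube, the r=9 cylinder at (10.5, 6.5) partially overlaps it — only the 211.66 mm² overlap (of its 251.57 mm²) is removed, clipping the outline — 3 connected regions; the cube at (-0.5, -4) is not intersected at this z (z outside [0, 4.5]); Taking the union: only the result so far is present, so the union is just that shape — 3 connected regions. The result has 3 disconnected regions.

3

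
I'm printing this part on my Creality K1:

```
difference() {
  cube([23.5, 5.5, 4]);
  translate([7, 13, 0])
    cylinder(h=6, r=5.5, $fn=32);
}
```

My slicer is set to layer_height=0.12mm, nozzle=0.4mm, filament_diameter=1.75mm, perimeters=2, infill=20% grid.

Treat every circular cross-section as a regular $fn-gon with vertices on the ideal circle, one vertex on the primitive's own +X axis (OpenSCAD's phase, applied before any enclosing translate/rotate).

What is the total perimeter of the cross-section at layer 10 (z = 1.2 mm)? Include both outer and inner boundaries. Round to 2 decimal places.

58.00 mm

At z = 1.2 mm: the cube is present — its section is the full 23.5×5.5 rectangle (perimeter 58.00 mm); the r=5.5 cylinder at (7, 13) gives a regular 32-gon of circumradius 5.5 (constant along its height) (perimeter = 2·32·5.500·sin(180°/32) = 34.50 mm); Taking the first minus the rest: starting from the 23.5×5.5 cube, the r=5.5 cylinder at (7, 13) misses the remaining region (no effect) — boundary = 58.00 mm. Overall, the cross-section is a single solid region. Total boundary length (outer) = 58.00 mm.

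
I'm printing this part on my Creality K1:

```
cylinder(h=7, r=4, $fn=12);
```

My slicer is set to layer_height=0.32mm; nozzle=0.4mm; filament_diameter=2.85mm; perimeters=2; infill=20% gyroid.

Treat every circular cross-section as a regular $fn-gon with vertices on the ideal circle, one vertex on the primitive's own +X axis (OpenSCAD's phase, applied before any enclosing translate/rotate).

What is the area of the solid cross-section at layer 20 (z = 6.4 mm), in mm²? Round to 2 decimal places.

At z = 6.4 mm: the cylinder: section is a regular 12-gon, circumradius r=4 (area = (12/2)·4.000²·sin(360°/12) = 48.00 mm²). Overall, the cross-section is a single solid region. Net area = 48.00 mm².

48.00 mm²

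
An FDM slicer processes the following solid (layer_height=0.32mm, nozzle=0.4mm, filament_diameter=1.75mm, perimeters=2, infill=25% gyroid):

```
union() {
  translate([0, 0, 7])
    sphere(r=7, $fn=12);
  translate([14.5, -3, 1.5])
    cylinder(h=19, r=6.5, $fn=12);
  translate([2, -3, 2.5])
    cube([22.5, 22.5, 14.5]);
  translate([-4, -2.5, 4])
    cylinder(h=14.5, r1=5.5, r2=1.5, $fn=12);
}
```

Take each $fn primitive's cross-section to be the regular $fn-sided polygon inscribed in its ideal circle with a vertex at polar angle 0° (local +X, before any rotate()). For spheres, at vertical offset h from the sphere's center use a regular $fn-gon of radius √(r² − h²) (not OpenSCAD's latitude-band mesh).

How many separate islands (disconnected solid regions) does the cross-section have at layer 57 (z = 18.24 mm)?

2

At z = 18.24 mm: the sphere is not intersected at this z (|z−center|=11.240 > r=7); the cylinder at (14.5, -3): section is a regular 12-gon, circumradius r=6.5; the cube at (2, -3) does not reach this height (z outside [2.5, 17]); the cone at (-4, -2.5) (r1=5.5→r2=1.5) has section circumradius 1.572 here — a regular 12-gon; Merging all regions: the 2 present regions are separate (no shared area or edge), so areas and boundary lengths simply add and each stays a separate island — 2 connected regions. Overall, the cross-section has 2 separate islands. Island count = 2.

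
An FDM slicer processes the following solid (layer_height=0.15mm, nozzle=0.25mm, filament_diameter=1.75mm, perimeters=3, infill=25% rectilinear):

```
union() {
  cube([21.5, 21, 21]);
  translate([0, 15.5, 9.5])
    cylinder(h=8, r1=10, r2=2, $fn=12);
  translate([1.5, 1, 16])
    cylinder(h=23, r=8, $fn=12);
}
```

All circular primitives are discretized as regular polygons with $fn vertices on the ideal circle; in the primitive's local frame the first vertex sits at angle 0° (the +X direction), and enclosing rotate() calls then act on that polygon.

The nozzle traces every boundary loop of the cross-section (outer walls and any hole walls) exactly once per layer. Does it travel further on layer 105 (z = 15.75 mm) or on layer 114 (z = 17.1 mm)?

Layer 105 (z = 15.75): the cube is present — its section is the full 21.5×21 rectangle (perimeter 85.00 mm); the cone at (0, 15.5): at t=0.781 of its height the radius interpolates to r₁+(r₂−r₁)t = 3.750, giving a regular 12-gon of that circumradius (perimeter = 2·12·3.750·sin(180°/12) = 23.29 mm); the cylinder at (1.5, 1) is not intersected at this z (z outside [16, 39]); Taking the union: the regions partially overlap (shared area 21.09 mm²), so the edge portions inside another operand are dropped and the merged outline is re-measured after clipping — boundary = 89.15 mm. So its perimeter = 89.15 mm. Layer 114 (z = 17.1): the cube (footprint 21.5×21) is included at this height (perimeter 85.00 mm); the cone at (0, 15.5) contributes a regular 12-gon of circumradius 2.400 (interpolated between r1=10 and r2=2 at t=0.950) (perimeter = 2·12·2.400·sin(180°/12) = 14.91 mm); the r=8 cylinder at (1.5, 1) gives a regular 12-gon of circumradius 8 (constant along its height) (perimeter = 2·12·8.000·sin(180°/12) = 49.69 mm); Combining (union): the regions partially overlap (shared area 77.70 mm²), so the edge portions inside another operand are dropped and the merged outline is re-measured after clipping — boundary = 104.51 mm. So its perimeter = 104.51 mm. Layer 114 is larger (104.51 vs 89.15 mm).

layer 114 (z = 17.1 mm)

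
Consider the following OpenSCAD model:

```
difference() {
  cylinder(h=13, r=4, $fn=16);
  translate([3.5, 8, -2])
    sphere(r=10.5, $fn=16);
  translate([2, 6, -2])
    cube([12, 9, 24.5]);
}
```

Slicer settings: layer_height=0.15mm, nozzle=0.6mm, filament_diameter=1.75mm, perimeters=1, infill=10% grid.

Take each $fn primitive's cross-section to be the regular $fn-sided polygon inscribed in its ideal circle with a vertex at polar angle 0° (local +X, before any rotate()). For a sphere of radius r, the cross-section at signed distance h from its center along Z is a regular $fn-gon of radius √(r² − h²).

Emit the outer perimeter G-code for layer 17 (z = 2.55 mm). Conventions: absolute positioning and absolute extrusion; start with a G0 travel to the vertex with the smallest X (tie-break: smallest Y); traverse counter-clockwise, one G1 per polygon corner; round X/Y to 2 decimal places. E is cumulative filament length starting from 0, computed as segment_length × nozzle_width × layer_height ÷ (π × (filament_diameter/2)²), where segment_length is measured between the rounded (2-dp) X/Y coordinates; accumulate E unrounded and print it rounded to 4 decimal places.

At z = 2.55 mm: the r=4 cylinder gives a regular 16-gon of circumradius 4 (constant along its height); the sphere at (3.5, 8): section is a regular 16-gon, circumradius = √(r²−h²) = √(10.5²−4.55²) = 9.463; the 12×9 cube at (2, 6) contributes its full rectangle; Subtracting the remaining from the first: starting from the r=4 cylinder, the r=10.5 sphere at (3.5, 8) partially overlaps it — only the 27.09 mm² overlap (of its 274.15 mm²) is removed, clipping the outline; the 12×9 cube at (2, 6) misses the remaining region (no effect) — 1 connected region. The outline is a single polygon with 14 vertices. Extrusion per mm of travel: 0.6 × 0.15 / (π × 0.875²) = 0.037418. Accumulating E over each segment gives final E = 0.7905.

G0 X-4.00 Y0.00 Z2.55
G1 X-3.70 Y-1.53 E0.0583
G1 X-2.83 Y-2.83 E0.1169
G1 X-1.53 Y-3.70 E0.1754
G1 X0.00 Y-4.00 E0.2337
G1 X1.53 Y-3.70 E0.2921
G1 X2.83 Y-2.83 E0.3506
G1 X3.70 Y-1.53 E0.4091
G1 X3.72 Y-1.42 E0.4133
G1 X3.50 Y-1.46 E0.4217
G1 X-0.12 Y-0.74 E0.5598
G1 X-3.19 Y1.31 E0.6979
G1 X-3.52 Y1.80 E0.7200
G1 X-3.70 Y1.53 E0.7322
G1 X-4.00 Y0.00 E0.7905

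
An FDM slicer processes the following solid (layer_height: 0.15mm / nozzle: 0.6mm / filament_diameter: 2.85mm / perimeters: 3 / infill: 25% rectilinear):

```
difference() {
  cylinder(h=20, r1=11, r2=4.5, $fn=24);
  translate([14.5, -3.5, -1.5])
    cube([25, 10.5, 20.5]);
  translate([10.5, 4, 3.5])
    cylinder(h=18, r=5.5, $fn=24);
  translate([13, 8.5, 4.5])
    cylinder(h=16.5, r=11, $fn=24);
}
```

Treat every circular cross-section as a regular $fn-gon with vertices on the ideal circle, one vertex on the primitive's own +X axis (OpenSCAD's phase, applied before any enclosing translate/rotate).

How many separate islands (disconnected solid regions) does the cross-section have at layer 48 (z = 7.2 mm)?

At z = 7.2 mm: the cone: at t=0.360 of its height the radius interpolates to r₁+(r₂−r₁)t = 8.660, giving a regular 24-gon of that circumradius; the 25×10.5 cube at (14.5, -3.5) contributes its full rectangle; the r=5.5 cylinder at (10.5, 4) gives a regular 24-gon of circumradius 5.5 (constant along its height); the r=11 cylinder at (13, 8.5) gives a regular 24-gon of circumradius 11 (constant along its height); Subtracting the remaining from the first: starting from the cone, the 25×10.5 cube at (14.5, -3.5) misses the remaining region (no effect); the r=5.5 cylinder at (10.5, 4) partially overlaps it — only the 15.90 mm² overlap (of its 93.95 mm²) is removed, clipping the outline; the r=11 cylinder at (13, 8.5) partially overlaps it — only the 16.29 mm² overlap (of its 375.81 mm²) is removed, clipping the outline — 1 connected region. Overall, the cross-section is a single solid region. Island count = 1.

1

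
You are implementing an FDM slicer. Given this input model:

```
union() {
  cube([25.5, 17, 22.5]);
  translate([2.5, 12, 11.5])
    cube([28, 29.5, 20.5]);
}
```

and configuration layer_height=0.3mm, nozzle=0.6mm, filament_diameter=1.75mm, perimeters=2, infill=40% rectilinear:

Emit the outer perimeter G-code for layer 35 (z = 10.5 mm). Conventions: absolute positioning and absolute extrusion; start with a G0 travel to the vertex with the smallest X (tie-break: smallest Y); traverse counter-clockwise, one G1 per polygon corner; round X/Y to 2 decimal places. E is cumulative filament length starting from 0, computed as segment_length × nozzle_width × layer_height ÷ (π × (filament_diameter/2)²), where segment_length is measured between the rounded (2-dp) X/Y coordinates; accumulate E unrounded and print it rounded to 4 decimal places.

At z = 10.5 mm: the cube is present — its section is the full 25.5×17 rectangle; the cube at (2.5, 12) does not reach this height (z outside [11.5, 32]); Merging all regions: only the 25.5×17 cube is present, so the union is just that shape — 1 connected region. The outline is a single polygon with 4 vertices. Extrusion per mm of travel: 0.6 × 0.3 / (π × 0.875²) = 0.074835. Accumulating E over each segment gives final E = 6.3610.

G0 X0.00 Y0.00 Z10.50
G1 X25.50 Y0.00 E1.9083
G1 X25.50 Y17.00 E3.1805
G1 X0.00 Y17.00 E5.0888
G1 X0.00 Y0.00 E6.3610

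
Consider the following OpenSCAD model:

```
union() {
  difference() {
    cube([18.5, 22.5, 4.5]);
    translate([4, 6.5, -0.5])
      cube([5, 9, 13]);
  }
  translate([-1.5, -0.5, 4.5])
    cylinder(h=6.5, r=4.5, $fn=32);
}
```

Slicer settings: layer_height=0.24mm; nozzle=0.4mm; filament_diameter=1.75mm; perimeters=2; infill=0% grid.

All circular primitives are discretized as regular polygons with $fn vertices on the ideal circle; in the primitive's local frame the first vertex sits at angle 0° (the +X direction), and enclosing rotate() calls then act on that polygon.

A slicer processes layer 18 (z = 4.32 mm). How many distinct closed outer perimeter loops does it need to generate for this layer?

1

At z = 4.32 mm: the 18.5×22.5 cube contributes its full rectangle; the cube at (4, 6.5) (footprint 5×9) is included at this height; Taking the first minus the rest: starting from the 18.5×22.5 cube, the 5×9 cube at (4, 6.5) lies wholly inside it (removes its full 45.00 mm² and its 28.00 mm outline becomes a hole wall) — 1 connected region with 1 hole; the cylinder at (-1.5, -0.5) does not reach this height (z outside [4.5, 11]); Merging all regions: only the result so far is present, so the union is just that shape — 1 connected region with 1 hole. The result has 1 disconnected region.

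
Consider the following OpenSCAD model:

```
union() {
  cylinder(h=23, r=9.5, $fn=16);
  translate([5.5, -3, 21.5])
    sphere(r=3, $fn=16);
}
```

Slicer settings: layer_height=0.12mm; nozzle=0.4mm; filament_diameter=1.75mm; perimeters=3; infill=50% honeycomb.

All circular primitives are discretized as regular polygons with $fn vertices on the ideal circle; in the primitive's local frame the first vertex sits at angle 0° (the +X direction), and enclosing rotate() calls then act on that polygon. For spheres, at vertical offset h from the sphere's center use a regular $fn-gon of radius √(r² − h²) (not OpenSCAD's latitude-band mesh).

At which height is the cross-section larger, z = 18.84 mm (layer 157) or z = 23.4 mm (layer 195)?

layer 157 (z = 18.84 mm)

Layer 157 (z = 18.84): the r=9.5 cylinder contributes a regular 16-gon of circumradius 9.5 (area = (16/2)·9.500²·sin(360°/16) = 276.30 mm²); the r=3 sphere at (5.5, -3) slices to a regular 16-gon of circumradius 1.387 (√(r²−h²) with h=2.66 from center) (area = (16/2)·1.387²·sin(360°/16) = 5.89 mm²); Taking the union: the r=3 sphere at (5.5, -3) lies entirely inside the r=9.5 cylinder, so the union is just the r=9.5 cylinder — area = 276.30 mm². So its area = 276.30 mm². Layer 195 (z = 23.4): the cylinder is absent (z outside [0, 23]); the r=3 sphere at (5.5, -3) contributes a regular 16-gon of circumradius √(3²−1.9²) = 2.322 (area = (16/2)·2.322²·sin(360°/16) = 16.50 mm²); Taking the union: only the r=3 sphere at (5.5, -3) is present, so the union is just that shape — area = 16.50 mm². So its area = 16.50 mm². Layer 157 is larger (276.30 vs 16.50 mm²).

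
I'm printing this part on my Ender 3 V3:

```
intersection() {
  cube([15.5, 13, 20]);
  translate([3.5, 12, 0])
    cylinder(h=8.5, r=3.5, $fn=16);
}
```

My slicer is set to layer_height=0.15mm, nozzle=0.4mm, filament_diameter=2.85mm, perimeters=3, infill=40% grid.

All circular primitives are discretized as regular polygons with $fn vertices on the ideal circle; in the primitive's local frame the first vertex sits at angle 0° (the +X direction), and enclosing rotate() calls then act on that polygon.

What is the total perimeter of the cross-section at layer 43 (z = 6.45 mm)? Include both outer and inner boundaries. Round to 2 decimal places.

19.57 mm

At z = 6.45 mm: the 15.5×13 cube contributes its full rectangle (perimeter 57.00 mm); the r=3.5 cylinder at (3.5, 12) gives a regular 16-gon of circumradius 3.5 (constant along its height) (perimeter = 2·16·3.500·sin(180°/16) = 21.85 mm); Keeping only the common overlap: the r=3.5 cylinder at (3.5, 12) partially overlaps the 15.5×13 cube; clipping to the common part keeps 25.55 mm² — boundary = 19.57 mm. Overall, the cross-section is a single solid region. Total boundary length (outer) = 19.57 mm.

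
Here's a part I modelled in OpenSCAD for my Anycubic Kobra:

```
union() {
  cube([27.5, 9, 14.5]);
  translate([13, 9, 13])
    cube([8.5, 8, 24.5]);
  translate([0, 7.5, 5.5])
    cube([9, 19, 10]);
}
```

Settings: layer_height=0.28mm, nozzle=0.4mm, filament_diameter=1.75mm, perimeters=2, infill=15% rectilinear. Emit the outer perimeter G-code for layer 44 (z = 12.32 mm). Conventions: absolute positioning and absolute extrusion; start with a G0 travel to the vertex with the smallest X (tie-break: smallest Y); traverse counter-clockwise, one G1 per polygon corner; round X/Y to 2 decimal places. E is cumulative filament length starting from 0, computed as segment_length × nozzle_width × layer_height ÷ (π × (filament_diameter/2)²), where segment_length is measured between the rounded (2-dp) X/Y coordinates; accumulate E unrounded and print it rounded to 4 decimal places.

G0 X0.00 Y0.00 Z12.32
G1 X27.50 Y0.00 E1.2805
G1 X27.50 Y9.00 E1.6996
G1 X9.00 Y9.00 E2.5610
G1 X9.00 Y26.50 E3.3759
G1 X0.00 Y26.50 E3.7950
G1 X0.00 Y0.00 E5.0289

At z = 12.32 mm: the 27.5×9 cube contributes its full rectangle; the cube at (13, 9) does not reach this height (z outside [13, 37.5]); the cube at (0, 7.5) is present — its section is the full 9×19 rectangle; Taking the union: the regions partially overlap (shared area 13.50 mm²), so overlapping operands fuse into one piece — 1 connected region. The outline is a single polygon with 6 vertices. Extrusion per mm of travel: 0.4 × 0.28 / (π × 0.875²) = 0.046564. Accumulating E over each segment gives final E = 5.0289.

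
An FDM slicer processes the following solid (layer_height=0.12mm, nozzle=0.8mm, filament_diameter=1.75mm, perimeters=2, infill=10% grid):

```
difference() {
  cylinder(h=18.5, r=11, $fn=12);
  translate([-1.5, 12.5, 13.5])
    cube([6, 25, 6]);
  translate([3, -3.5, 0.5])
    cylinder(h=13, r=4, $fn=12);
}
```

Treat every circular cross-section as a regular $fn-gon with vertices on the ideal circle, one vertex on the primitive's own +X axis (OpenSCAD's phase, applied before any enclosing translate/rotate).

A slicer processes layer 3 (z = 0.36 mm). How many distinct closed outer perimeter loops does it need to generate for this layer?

1

At z = 0.36 mm: the r=11 cylinder contributes a regular 12-gon of circumradius 11; the cube at (-1.5, 12.5) does not reach this height (z outside [13.5, 19.5]); the cylinder at (3, -3.5) is not intersected at this z (z outside [0.5, 13.5]); After the difference (first − rest): none of the subtracted shapes is present at this height, so the r=11 cylinder is unchanged — 1 connected region. The result has 1 disconnected region.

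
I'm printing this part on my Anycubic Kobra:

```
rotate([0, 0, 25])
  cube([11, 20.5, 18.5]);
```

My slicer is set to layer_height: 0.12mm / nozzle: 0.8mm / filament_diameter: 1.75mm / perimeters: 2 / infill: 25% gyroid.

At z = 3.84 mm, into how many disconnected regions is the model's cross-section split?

1

At z = 3.84 mm: the 11×20.5 cube contributes its full rectangle; (whole slice rotated 25° about Z — lengths, areas and connectivity unchanged). The result has 1 disconnected region.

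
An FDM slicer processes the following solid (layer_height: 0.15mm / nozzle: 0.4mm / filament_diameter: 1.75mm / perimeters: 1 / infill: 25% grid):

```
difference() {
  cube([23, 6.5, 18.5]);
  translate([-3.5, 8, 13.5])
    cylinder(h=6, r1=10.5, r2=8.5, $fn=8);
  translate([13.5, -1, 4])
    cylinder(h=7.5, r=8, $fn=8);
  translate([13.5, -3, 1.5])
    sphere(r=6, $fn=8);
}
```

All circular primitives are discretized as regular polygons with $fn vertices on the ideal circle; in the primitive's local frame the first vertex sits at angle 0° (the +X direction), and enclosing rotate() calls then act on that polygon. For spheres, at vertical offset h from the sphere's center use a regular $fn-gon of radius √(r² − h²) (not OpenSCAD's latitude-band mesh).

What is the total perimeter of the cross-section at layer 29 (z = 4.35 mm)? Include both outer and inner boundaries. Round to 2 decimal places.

61.13 mm

At z = 4.35 mm: the cube is present — its section is the full 23×6.5 rectangle (perimeter 59.00 mm); the cone at (-3.5, 8) is absent (z outside [13.5, 19.5]); the r=8 cylinder at (13.5, -1) contributes a regular 8-gon of circumradius 8 (perimeter = 2·8·8.000·sin(180°/8) = 48.98 mm); the r=6 sphere at (13.5, -3) contributes a regular 8-gon of circumradius √(6²−2.85²) = 5.280 (perimeter = 2·8·5.280·sin(180°/8) = 32.33 mm); Subtracting the remaining from the first: starting from the 23×6.5 cube, the r=8 cylinder at (13.5, -1) partially overlaps it — only the 74.32 mm² overlap (of its 181.02 mm²) is removed, clipping the outline; the r=6 sphere at (13.5, -3) misses the remaining region (no effect) — boundary = 61.13 mm. Overall, the cross-section has 2 separate islands. Total boundary length (outer) = 61.13 mm.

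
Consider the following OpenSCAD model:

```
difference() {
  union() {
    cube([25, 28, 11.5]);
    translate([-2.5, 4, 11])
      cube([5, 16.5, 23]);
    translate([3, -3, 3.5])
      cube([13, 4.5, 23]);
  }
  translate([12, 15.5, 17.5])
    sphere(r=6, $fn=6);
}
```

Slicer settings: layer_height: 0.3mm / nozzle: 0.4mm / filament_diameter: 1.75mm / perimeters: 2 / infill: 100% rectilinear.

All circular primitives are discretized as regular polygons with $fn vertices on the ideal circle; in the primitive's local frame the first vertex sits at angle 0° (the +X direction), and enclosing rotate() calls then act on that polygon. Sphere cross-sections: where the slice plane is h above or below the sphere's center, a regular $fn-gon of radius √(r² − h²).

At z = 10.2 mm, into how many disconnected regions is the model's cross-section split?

At z = 10.2 mm: the cube (footprint 25×28) is included at this height; the cube at (-2.5, 4) is not intersected at this z (z outside [11, 34]); the cube at (3, -3) is present — its section is the full 13×4.5 rectangle; Merging all regions: the regions partially overlap (shared area 19.50 mm²), so overlapping operands fuse into one piece — 1 connected region; the sphere at (12, 15.5) does not reach this height (|z−center|=7.300 > r=6); Taking the first minus the rest: none of the subtracted shapes is present at this height, so that combined region is unchanged — 1 connected region. The result has 1 disconnected region.

1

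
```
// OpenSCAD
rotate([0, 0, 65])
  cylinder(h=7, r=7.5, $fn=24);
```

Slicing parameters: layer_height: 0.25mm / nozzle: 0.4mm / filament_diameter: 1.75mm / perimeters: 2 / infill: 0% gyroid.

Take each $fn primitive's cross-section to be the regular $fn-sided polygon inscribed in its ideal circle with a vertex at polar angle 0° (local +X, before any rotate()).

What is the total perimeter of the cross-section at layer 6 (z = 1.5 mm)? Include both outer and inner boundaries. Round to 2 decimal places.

At z = 1.5 mm: the r=7.5 cylinder gives a regular 24-gon of circumradius 7.5 (constant along its height) (perimeter = 2·24·7.500·sin(180°/24) = 46.99 mm); (whole slice rotated 65° about Z — lengths, areas and connectivity unchanged). Overall, the cross-section is a single solid region. Total boundary length (outer) = 46.99 mm.

46.99 mm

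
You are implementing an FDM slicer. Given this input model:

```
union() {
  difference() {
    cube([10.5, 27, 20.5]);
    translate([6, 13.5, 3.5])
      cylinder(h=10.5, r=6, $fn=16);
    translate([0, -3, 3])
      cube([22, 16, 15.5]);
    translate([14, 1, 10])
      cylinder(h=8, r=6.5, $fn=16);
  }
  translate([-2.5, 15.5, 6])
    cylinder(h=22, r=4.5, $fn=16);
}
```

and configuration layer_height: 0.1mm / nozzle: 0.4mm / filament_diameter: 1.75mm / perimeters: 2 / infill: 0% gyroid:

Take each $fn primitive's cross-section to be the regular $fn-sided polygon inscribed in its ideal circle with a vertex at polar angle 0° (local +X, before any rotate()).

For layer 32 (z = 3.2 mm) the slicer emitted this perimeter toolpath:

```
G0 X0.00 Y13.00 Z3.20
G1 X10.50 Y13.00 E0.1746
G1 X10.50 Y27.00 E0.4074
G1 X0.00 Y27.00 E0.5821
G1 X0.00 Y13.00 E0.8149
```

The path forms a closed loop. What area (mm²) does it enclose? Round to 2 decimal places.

147.00 mm²

Apply the shoelace formula to the sequence of (X, Y) vertices; enclosed area = 147.00 mm².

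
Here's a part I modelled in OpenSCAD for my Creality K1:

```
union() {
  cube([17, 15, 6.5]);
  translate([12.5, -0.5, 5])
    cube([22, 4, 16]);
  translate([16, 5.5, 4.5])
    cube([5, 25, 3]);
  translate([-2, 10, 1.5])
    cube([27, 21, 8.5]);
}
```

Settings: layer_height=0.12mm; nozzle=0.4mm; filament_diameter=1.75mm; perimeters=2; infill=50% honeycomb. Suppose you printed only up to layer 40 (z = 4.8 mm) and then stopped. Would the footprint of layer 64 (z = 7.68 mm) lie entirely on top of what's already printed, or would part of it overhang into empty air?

part overhangs

Compare the two slices. At z = 4.8: the cube is present — its section is the full 17×15 rectangle (area 255.00 mm²); the cube at (12.5, -0.5) does not reach this height (z outside [5, 21]); the cube at (16, 5.5) is present — its section is the full 5×25 rectangle (area 125.00 mm²); the 27×21 cube at (-2, 10) contributes its full rectangle (area 567.00 mm²); Taking the union: the regions partially overlap — summed areas 947.00 mm² minus the doubly-counted overlap 192.00 mm² gives 755.00 mm² — area = 755.00 mm². At z = 7.68: the cube is absent (z outside [0, 6.5]); the cube at (12.5, -0.5) (footprint 22×4) is included at this height (area 88.00 mm²); the cube at (16, 5.5) is absent (z outside [4.5, 7.5]); the cube at (-2, 10) is present — its section is the full 27×21 rectangle (area 567.00 mm²); Taking the union: the 2 present regions are separate (no shared area or edge), so areas and boundary lengths simply add and each stays a separate island — area = 655.00 mm². Checking containment: at z = 7.68 the cross-section extends beyond the z = 4.8 cross-section by about 72.25 mm².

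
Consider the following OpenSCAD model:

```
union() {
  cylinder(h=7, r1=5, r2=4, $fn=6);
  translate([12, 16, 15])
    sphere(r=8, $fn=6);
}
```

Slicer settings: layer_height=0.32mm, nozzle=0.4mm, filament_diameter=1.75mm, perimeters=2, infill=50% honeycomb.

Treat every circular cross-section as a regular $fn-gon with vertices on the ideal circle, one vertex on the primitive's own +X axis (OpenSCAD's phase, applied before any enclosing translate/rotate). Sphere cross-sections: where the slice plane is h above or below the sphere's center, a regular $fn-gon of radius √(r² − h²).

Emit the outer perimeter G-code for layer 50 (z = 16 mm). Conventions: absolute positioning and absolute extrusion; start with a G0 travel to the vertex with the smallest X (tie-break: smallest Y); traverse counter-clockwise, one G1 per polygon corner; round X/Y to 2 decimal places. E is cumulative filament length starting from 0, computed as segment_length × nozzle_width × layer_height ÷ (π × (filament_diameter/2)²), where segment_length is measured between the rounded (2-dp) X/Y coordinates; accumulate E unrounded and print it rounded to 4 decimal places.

At z = 16 mm: the cone is absent (z outside [0, 7]); the r=8 sphere at (12, 16) slices to a regular 6-gon of circumradius 7.937 (√(r²−h²) with h=1 from center); Taking the union: only the r=8 sphere at (12, 16) is present, so the union is just that shape — 1 connected region. The outline is a single polygon with 6 vertices. Extrusion per mm of travel: 0.4 × 0.32 / (π × 0.875²) = 0.053216. Accumulating E over each segment gives final E = 2.5341.

G0 X4.06 Y16.00 Z16.00
G1 X8.03 Y9.13 E0.4222
G1 X15.97 Y9.13 E0.8448
G1 X19.94 Y16.00 E1.2670
G1 X15.97 Y22.87 E1.6893
G1 X8.03 Y22.87 E2.1118
G1 X4.06 Y16.00 E2.5341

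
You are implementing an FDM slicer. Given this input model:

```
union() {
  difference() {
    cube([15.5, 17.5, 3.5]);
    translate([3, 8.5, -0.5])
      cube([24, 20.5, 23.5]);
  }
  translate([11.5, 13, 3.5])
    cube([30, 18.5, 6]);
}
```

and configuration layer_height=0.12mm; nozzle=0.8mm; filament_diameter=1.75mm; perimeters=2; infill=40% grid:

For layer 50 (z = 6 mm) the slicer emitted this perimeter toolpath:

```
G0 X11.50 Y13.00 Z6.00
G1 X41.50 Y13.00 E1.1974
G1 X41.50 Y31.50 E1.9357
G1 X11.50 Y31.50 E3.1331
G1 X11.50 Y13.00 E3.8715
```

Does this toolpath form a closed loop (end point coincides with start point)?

yes

Start point (G0): (11.50, 13.00). End point (last G1): the path returns to the start — closed.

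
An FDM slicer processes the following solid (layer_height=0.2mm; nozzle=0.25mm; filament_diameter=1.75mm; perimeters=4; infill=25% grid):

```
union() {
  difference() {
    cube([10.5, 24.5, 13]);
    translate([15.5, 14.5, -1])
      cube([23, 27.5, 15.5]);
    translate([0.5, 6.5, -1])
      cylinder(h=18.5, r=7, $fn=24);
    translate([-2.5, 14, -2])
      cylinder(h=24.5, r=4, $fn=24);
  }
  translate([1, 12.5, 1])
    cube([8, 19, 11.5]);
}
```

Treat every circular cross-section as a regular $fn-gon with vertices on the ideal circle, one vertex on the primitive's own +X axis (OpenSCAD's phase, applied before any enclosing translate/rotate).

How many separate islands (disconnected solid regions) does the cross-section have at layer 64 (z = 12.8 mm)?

At z = 12.8 mm: the cube is present — its section is the full 10.5×24.5 rectangle; the cube at (15.5, 14.5) (footprint 23×27.5) is included at this height; the cylinder at (0.5, 6.5): section is a regular 24-gon, circumradius r=7; the cylinder at (-2.5, 14): section is a regular 24-gon, circumradius r=4; Taking the first minus the rest: starting from the 10.5×24.5 cube, the 23×27.5 cube at (15.5, 14.5) misses the remaining region (no effect); the r=7 cylinder at (0.5, 6.5) partially overlaps it — only the 82.05 mm² overlap (of its 152.19 mm²) is removed, clipping the outline; the r=4 cylinder at (-2.5, 14) partially overlaps it — only the 3.99 mm² overlap (of its 49.69 mm²) is removed, clipping the outline — 1 connected region; the cube at (1, 12.5) is absent (z outside [1, 12.5]); Combining (union): only the result so far is present, so the union is just that shape — 1 connected region. Overall, the cross-section is a single solid region. Island count = 1.

1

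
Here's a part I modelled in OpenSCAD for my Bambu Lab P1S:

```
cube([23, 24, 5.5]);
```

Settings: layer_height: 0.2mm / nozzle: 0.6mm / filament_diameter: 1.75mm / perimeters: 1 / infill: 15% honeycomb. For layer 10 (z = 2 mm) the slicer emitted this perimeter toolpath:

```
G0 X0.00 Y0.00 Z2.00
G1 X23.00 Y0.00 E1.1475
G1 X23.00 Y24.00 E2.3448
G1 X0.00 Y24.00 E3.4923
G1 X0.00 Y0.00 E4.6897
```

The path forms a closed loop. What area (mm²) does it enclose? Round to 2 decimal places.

Apply the shoelace formula to the sequence of (X, Y) vertices; enclosed area = 552.00 mm².

552.00 mm²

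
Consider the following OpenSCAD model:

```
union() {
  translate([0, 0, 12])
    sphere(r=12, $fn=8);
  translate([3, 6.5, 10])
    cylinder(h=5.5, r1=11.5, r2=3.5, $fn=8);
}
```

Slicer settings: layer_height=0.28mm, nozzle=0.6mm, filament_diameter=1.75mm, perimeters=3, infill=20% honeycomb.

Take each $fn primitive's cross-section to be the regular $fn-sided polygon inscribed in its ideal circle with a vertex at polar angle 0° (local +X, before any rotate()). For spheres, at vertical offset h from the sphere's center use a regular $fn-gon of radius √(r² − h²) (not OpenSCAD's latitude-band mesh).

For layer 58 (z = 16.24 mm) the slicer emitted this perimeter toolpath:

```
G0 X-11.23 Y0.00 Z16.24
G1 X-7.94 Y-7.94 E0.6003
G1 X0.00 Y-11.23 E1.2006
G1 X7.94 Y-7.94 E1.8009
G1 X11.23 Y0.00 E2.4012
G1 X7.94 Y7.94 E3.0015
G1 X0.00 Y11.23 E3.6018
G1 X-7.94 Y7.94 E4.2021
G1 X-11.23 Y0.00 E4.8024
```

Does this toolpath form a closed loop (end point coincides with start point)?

yes

Start point (G0): (-11.23, 0.00). End point (last G1): the path returns to the start — closed.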